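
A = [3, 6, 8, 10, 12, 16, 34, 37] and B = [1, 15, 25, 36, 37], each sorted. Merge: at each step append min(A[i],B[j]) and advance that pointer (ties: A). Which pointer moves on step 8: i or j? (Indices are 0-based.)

[i=0,j=0] A[i]=3>B[j]=1 take 1 → j++
[i=0,j=1] A[i]=3<=B[j]=15 take 3 → i++
[i=1,j=1] A[i]=6<=B[j]=15 take 6 → i++
[i=2,j=1] A[i]=8<=B[j]=15 take 8 → i++
[i=3,j=1] A[i]=10<=B[j]=15 take 10 → i++
[i=4,j=1] A[i]=12<=B[j]=15 take 12 → i++
[i=5,j=1] A[i]=16>B[j]=15 take 15 → j++
[i=5,j=2] A[i]=16<=B[j]=25 take 16 → i++

i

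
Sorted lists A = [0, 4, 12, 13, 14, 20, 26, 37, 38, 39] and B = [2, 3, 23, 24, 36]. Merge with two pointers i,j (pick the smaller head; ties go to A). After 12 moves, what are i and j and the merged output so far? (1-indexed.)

[i=1,j=1] A[i]=0<=B[j]=2 take 0 → i++
[i=2,j=1] A[i]=4>B[j]=2 take 2 → j++
[i=2,j=2] A[i]=4>B[j]=3 take 3 → j++
[i=2,j=3] A[i]=4<=B[j]=23 take 4 → i++
[i=3,j=3] A[i]=12<=B[j]=23 take 12 → i++
[i=4,j=3] A[i]=13<=B[j]=23 take 13 → i++
[i=5,j=3] A[i]=14<=B[j]=23 take 14 → i++
[i=6,j=3] A[i]=20<=B[j]=23 take 20 → i++
[i=7,j=3] A[i]=26>B[j]=23 take 23 → j++
[i=7,j=4] A[i]=26>B[j]=24 take 24 → j++
[i=7,j=5] A[i]=26<=B[j]=36 take 26 → i++
[i=8,j=5] A[i]=37>B[j]=36 take 36 → j++

i=8, j=6, merged so far=[0, 2, 3, 4, 12, 13, 14, 20, 23, 24, 26, 36]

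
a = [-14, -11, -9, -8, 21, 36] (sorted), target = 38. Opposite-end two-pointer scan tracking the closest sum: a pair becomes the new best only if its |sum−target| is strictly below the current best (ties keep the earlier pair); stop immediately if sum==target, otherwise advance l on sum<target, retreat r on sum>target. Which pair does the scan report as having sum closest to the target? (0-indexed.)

l=0 r=5: -14+36=22 d=16 *, l++
l=1 r=5: -11+36=25 d=13 *, l++
l=2 r=5: -9+36=27 d=11 *, l++
l=3 r=5: -8+36=28 d=10 *, l++
l=4 r=5: 21+36=57 d=19, r--

pair (-8, 36) with sum 28 (|Δ|=10)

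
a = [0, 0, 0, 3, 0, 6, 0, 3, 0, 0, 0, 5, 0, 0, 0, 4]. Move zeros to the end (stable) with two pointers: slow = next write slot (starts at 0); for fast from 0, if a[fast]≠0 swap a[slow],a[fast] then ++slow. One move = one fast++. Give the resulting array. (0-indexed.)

[3, 6, 3, 5, 4, 0, 0, 0, 0, 0, 0, 0, 0, 0, 0, 0]

(s=0,f=0) a[fast]=0 → fast++
(s=0,f=1) a[fast]=0 → fast++
(s=0,f=2) a[fast]=0 → fast++
(s=0,f=3) a[fast]=3≠0 swap→a[0]=3 → slow++,fast++
(s=1,f=4) a[fast]=0 → fast++
(s=1,f=5) a[fast]=6≠0 swap→a[1]=6 → slow++,fast++
(s=2,f=6) a[fast]=0 → fast++
(s=2,f=7) a[fast]=3≠0 swap→a[2]=3 → slow++,fast++
(s=3,f=8) a[fast]=0 → fast++
(s=3,f=9) a[fast]=0 → fast++
(s=3,f=10) a[fast]=0 → fast++
(s=3,f=11) a[fast]=5≠0 swap→a[3]=5 → slow++,fast++
(s=4,f=12) a[fast]=0 → fast++
(s=4,f=13) a[fast]=0 → fast++
(s=4,f=14) a[fast]=0 → fast++
(s=4,f=15) a[fast]=4≠0 swap→a[4]=4 → slow++,fast++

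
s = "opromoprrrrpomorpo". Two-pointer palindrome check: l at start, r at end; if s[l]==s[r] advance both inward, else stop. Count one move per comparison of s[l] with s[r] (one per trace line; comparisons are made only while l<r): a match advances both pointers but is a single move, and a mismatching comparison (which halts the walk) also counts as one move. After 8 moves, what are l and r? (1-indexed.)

l=9, r=10

l=1 r=18: 'o'=='o', l++,r--
l=2 r=17: 'p'=='p', l++,r--
l=3 r=16: 'r'=='r', l++,r--
l=4 r=15: 'o'=='o', l++,r--
l=5 r=14: 'm'=='m', l++,r--
l=6 r=13: 'o'=='o', l++,r--
l=7 r=12: 'p'=='p', l++,r--
l=8 r=11: 'r'=='r', l++,r--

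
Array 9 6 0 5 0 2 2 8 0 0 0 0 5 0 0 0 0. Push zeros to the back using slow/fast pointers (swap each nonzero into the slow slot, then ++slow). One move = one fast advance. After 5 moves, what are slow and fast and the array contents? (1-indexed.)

slow=4, fast=6, a=[9, 6, 5, 0, 0, 2, 2, 8, 0, 0, 0, 0, 5, 0, 0, 0, 0]

slow=1 fast=1: a[fast]=9≠0 swap→a[1]=9, slow++,fast++
slow=2 fast=2: a[fast]=6≠0 swap→a[2]=6, slow++,fast++
slow=3 fast=3: a[fast]=0, fast++
slow=3 fast=4: a[fast]=5≠0 swap→a[3]=5, slow++,fast++
slow=4 fast=5: a[fast]=0, fast++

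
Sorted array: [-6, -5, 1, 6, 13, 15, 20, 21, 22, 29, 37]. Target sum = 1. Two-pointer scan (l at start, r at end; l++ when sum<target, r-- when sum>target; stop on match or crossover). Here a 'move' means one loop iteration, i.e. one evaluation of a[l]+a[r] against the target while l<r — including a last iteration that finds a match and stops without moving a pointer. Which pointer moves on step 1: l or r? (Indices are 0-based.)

l=0 r=10: -6+37=31 >1, r--

r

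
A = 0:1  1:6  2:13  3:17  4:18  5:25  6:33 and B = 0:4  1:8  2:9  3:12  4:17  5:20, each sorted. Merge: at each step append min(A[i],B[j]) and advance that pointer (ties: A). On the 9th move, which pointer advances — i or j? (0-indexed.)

j

i=0 j=0: A[i]=1<=B[j]=4 take 1, i++
i=1 j=0: A[i]=6>B[j]=4 take 4, j++
i=1 j=1: A[i]=6<=B[j]=8 take 6, i++
i=2 j=1: A[i]=13>B[j]=8 take 8, j++
i=2 j=2: A[i]=13>B[j]=9 take 9, j++
i=2 j=3: A[i]=13>B[j]=12 take 12, j++
i=2 j=4: A[i]=13<=B[j]=17 take 13, i++
i=3 j=4: A[i]=17<=B[j]=17 take 17, i++
i=4 j=4: A[i]=18>B[j]=17 take 17, j++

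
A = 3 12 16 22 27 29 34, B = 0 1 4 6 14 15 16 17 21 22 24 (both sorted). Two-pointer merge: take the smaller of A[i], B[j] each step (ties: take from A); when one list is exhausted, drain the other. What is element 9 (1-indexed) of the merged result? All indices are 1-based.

merged[9] = 16

i=1 j=1: A[i]=3>B[j]=0 take 0, j++
i=1 j=2: A[i]=3>B[j]=1 take 1, j++
i=1 j=3: A[i]=3<=B[j]=4 take 3, i++
i=2 j=3: A[i]=12>B[j]=4 take 4, j++
i=2 j=4: A[i]=12>B[j]=6 take 6, j++
i=2 j=5: A[i]=12<=B[j]=14 take 12, i++
i=3 j=5: A[i]=16>B[j]=14 take 14, j++
i=3 j=6: A[i]=16>B[j]=15 take 15, j++
i=3 j=7: A[i]=16<=B[j]=16 take 16, i++
i=4 j=7: A[i]=22>B[j]=16 take 16, j++
i=4 j=8: A[i]=22>B[j]=17 take 17, j++
i=4 j=9: A[i]=22>B[j]=21 take 21, j++
i=4 j=10: A[i]=22<=B[j]=22 take 22, i++
i=5 j=10: A[i]=27>B[j]=22 take 22, j++
i=5 j=11: A[i]=27>B[j]=24 take 24, j++
i=5 j=12: B done, take A[i]=27, i++
i=6 j=12: B done, take A[i]=29, i++
i=7 j=12: B done, take A[i]=34, i++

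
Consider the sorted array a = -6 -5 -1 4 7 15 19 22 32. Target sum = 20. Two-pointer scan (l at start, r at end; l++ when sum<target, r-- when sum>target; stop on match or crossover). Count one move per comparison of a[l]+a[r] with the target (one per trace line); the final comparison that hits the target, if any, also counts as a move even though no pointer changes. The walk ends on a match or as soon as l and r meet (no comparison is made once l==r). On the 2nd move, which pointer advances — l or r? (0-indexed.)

l=0 r=8: -6+32=26 >20, r--
l=0 r=7: -6+22=16 <20, l++

l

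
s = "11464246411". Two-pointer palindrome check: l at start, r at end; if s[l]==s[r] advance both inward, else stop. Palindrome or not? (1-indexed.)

l=1 r=11: '1'=='1', l++,r--
l=2 r=10: '1'=='1', l++,r--
l=3 r=9: '4'=='4', l++,r--
l=4 r=8: '6'=='6', l++,r--
l=5 r=7: '4'=='4', l++,r--

palindrome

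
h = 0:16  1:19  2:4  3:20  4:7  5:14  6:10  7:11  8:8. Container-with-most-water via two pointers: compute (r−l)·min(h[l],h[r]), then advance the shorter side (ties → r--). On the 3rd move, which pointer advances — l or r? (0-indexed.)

[0,8] min(16,8)*8=64 best=64 * → r--
[0,7] min(16,11)*7=77 best=77 * → r--
[0,6] min(16,10)*6=60 best=77 → r--

r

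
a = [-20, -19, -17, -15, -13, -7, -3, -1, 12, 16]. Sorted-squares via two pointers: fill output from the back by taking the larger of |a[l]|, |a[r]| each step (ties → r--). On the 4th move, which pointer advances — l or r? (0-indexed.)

l=0 r=9: |-20|>|16| out[9]=400, l++
l=1 r=9: |-19|>|16| out[8]=361, l++
l=2 r=9: |-17|>|16| out[7]=289, l++
l=3 r=9: |-15|<=|16| out[6]=256, r--

r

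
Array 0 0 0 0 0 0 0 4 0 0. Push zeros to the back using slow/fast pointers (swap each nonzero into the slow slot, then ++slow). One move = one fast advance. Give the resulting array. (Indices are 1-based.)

slow=1 fast=1: a[fast]=0, fast++
slow=1 fast=2: a[fast]=0, fast++
slow=1 fast=3: a[fast]=0, fast++
slow=1 fast=4: a[fast]=0, fast++
slow=1 fast=5: a[fast]=0, fast++
slow=1 fast=6: a[fast]=0, fast++
slow=1 fast=7: a[fast]=0, fast++
slow=1 fast=8: a[fast]=4≠0 swap→a[1]=4, slow++,fast++
slow=2 fast=9: a[fast]=0, fast++
slow=2 fast=10: a[fast]=0, fast++

[4, 0, 0, 0, 0, 0, 0, 0, 0, 0]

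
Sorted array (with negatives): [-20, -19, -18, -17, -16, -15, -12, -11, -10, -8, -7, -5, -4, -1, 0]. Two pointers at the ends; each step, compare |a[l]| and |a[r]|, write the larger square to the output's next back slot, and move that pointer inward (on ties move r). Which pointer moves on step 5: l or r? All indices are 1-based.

l=1 r=15: |-20|>|0| out[15]=400, l++
l=2 r=15: |-19|>|0| out[14]=361, l++
l=3 r=15: |-18|>|0| out[13]=324, l++
l=4 r=15: |-17|>|0| out[12]=289, l++
l=5 r=15: |-16|>|0| out[11]=256, l++

l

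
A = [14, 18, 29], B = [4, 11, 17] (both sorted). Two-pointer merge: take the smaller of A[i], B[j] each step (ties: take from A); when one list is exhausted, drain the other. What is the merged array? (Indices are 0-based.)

[i=0,j=0] A[i]=14>B[j]=4 take 4 → j++
[i=0,j=1] A[i]=14>B[j]=11 take 11 → j++
[i=0,j=2] A[i]=14<=B[j]=17 take 14 → i++
[i=1,j=2] A[i]=18>B[j]=17 take 17 → j++
[i=1,j=3] B done, take A[i]=18 → i++
[i=2,j=3] B done, take A[i]=29 → i++

[4, 11, 14, 17, 18, 29]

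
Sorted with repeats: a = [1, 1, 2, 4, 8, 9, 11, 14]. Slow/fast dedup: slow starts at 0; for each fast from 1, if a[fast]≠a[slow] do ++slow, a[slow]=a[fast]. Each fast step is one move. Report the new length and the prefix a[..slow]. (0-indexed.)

slow=0 fast=1: a[fast]=1=a[slow] dup, fast++
slow=0 fast=2: a[fast]=2≠a[slow]=1 write a[1]=2, slow++,fast++
slow=1 fast=3: a[fast]=4≠a[slow]=2 write a[2]=4, slow++,fast++
slow=2 fast=4: a[fast]=8≠a[slow]=4 write a[3]=8, slow++,fast++
slow=3 fast=5: a[fast]=9≠a[slow]=8 write a[4]=9, slow++,fast++
slow=4 fast=6: a[fast]=11≠a[slow]=9 write a[5]=11, slow++,fast++
slow=5 fast=7: a[fast]=14≠a[slow]=11 write a[6]=14, slow++,fast++

length 7; prefix = [1, 2, 4, 8, 9, 11, 14]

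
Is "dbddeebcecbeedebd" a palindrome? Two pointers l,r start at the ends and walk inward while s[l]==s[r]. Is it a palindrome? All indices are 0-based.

not a palindrome (mismatch at 2,14)

l=0 r=16: 'd'=='d', l++,r--
l=1 r=15: 'b'=='b', l++,r--
l=2 r=14: 'd'!='e', stop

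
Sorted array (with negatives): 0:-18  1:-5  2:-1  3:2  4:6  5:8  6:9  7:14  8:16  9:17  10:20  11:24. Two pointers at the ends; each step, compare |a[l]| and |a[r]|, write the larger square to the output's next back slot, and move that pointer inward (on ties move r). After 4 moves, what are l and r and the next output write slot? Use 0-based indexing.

l=0 r=11: |-18|<=|24| out[11]=576, r--
l=0 r=10: |-18|<=|20| out[10]=400, r--
l=0 r=9: |-18|>|17| out[9]=324, l++
l=1 r=9: |-5|<=|17| out[8]=289, r--

l=1, r=8, next write slot=7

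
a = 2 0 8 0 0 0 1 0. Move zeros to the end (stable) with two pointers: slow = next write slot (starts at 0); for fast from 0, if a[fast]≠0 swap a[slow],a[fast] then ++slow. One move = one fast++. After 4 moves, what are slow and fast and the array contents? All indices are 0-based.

slow=2, fast=4, a=[2, 8, 0, 0, 0, 0, 1, 0]

slow=0 fast=0: a[fast]=2≠0 swap→a[0]=2, slow++,fast++
slow=1 fast=1: a[fast]=0, fast++
slow=1 fast=2: a[fast]=8≠0 swap→a[1]=8, slow++,fast++
slow=2 fast=3: a[fast]=0, fast++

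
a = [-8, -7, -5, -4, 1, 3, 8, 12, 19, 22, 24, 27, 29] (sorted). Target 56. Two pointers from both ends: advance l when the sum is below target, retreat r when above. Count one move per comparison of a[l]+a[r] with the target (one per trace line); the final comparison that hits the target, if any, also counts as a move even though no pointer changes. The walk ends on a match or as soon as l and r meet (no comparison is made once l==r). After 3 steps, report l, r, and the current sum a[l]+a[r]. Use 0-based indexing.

[0,12] -8+29=21 <56 → l++
[1,12] -7+29=22 <56 → l++
[2,12] -5+29=24 <56 → l++

l=3, r=12, sum=25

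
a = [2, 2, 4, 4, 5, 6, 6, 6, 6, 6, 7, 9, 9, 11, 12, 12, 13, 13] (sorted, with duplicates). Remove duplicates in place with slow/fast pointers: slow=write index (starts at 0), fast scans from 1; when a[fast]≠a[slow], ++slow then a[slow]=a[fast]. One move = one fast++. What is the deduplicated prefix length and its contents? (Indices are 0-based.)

length 9; prefix = [2, 4, 5, 6, 7, 9, 11, 12, 13]

slow=0 fast=1: a[fast]=2=a[slow] dup, fast++
slow=0 fast=2: a[fast]=4≠a[slow]=2 write a[1]=4, slow++,fast++
slow=1 fast=3: a[fast]=4=a[slow] dup, fast++
slow=1 fast=4: a[fast]=5≠a[slow]=4 write a[2]=5, slow++,fast++
slow=2 fast=5: a[fast]=6≠a[slow]=5 write a[3]=6, slow++,fast++
slow=3 fast=6: a[fast]=6=a[slow] dup, fast++
slow=3 fast=7: a[fast]=6=a[slow] dup, fast++
slow=3 fast=8: a[fast]=6=a[slow] dup, fast++
slow=3 fast=9: a[fast]=6=a[slow] dup, fast++
slow=3 fast=10: a[fast]=7≠a[slow]=6 write a[4]=7, slow++,fast++
slow=4 fast=11: a[fast]=9≠a[slow]=7 write a[5]=9, slow++,fast++
slow=5 fast=12: a[fast]=9=a[slow] dup, fast++
slow=5 fast=13: a[fast]=11≠a[slow]=9 write a[6]=11, slow++,fast++
slow=6 fast=14: a[fast]=12≠a[slow]=11 write a[7]=12, slow++,fast++
slow=7 fast=15: a[fast]=12=a[slow] dup, fast++
slow=7 fast=16: a[fast]=13≠a[slow]=12 write a[8]=13, slow++,fast++
slow=8 fast=17: a[fast]=13=a[slow] dup, fast++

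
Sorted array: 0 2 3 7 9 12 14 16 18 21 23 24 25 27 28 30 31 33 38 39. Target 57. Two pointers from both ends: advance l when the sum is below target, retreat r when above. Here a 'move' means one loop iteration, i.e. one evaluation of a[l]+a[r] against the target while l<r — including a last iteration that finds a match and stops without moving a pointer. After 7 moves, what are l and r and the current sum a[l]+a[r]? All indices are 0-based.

l=7, r=19, sum=55

[0,19] 0+39=39 <57 → l++
[1,19] 2+39=41 <57 → l++
[2,19] 3+39=42 <57 → l++
[3,19] 7+39=46 <57 → l++
[4,19] 9+39=48 <57 → l++
[5,19] 12+39=51 <57 → l++
[6,19] 14+39=53 <57 → l++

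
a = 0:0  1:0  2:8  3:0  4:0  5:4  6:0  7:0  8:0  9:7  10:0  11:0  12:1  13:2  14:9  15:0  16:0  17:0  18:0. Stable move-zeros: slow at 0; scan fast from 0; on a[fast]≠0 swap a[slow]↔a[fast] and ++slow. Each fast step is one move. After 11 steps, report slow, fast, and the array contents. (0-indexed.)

slow=3, fast=11, a=[8, 4, 7, 0, 0, 0, 0, 0, 0, 0, 0, 0, 1, 2, 9, 0, 0, 0, 0]

(s=0,f=0) a[fast]=0 → fast++
(s=0,f=1) a[fast]=0 → fast++
(s=0,f=2) a[fast]=8≠0 swap→a[0]=8 → slow++,fast++
(s=1,f=3) a[fast]=0 → fast++
(s=1,f=4) a[fast]=0 → fast++
(s=1,f=5) a[fast]=4≠0 swap→a[1]=4 → slow++,fast++
(s=2,f=6) a[fast]=0 → fast++
(s=2,f=7) a[fast]=0 → fast++
(s=2,f=8) a[fast]=0 → fast++
(s=2,f=9) a[fast]=7≠0 swap→a[2]=7 → slow++,fast++
(s=3,f=10) a[fast]=0 → fast++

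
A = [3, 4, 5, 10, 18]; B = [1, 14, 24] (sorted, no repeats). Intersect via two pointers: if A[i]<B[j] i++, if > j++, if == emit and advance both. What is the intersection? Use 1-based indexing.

intersection = []

i=1 j=1: 3>1, j++
i=1 j=2: 3<14, i++
i=2 j=2: 4<14, i++
i=3 j=2: 5<14, i++
i=4 j=2: 10<14, i++
i=5 j=2: 18>14, j++
i=5 j=3: 18<24, i++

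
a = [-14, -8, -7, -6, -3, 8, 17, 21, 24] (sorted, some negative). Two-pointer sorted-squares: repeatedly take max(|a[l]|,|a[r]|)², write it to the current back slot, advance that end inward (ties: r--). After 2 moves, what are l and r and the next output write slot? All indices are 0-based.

l=0, r=6, next write slot=6

[0,8] |-14|<=|24| out[8]=576 → r--
[0,7] |-14|<=|21| out[7]=441 → r--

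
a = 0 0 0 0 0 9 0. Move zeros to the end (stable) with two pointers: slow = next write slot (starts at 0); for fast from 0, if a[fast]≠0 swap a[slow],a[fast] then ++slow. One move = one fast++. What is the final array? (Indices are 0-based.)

[9, 0, 0, 0, 0, 0, 0]

slow=0 fast=0: a[fast]=0, fast++
slow=0 fast=1: a[fast]=0, fast++
slow=0 fast=2: a[fast]=0, fast++
slow=0 fast=3: a[fast]=0, fast++
slow=0 fast=4: a[fast]=0, fast++
slow=0 fast=5: a[fast]=9≠0 swap→a[0]=9, slow++,fast++
slow=1 fast=6: a[fast]=0, fast++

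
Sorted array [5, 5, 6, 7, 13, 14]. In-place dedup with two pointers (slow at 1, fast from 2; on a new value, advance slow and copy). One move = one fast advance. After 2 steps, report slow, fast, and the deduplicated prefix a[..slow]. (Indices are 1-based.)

(s=1,f=2) a[fast]=5=a[slow] dup → fast++
(s=1,f=3) a[fast]=6≠a[slow]=5 write a[2]=6 → slow++,fast++

slow=2, fast=4, prefix=[5, 6]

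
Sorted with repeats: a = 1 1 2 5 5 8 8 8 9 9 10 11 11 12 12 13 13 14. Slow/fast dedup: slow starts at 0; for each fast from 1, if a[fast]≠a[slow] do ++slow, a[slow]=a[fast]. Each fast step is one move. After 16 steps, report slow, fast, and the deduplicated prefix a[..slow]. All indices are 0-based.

slow=8, fast=17, prefix=[1, 2, 5, 8, 9, 10, 11, 12, 13]

slow=0 fast=1: a[fast]=1=a[slow] dup, fast++
slow=0 fast=2: a[fast]=2≠a[slow]=1 write a[1]=2, slow++,fast++
slow=1 fast=3: a[fast]=5≠a[slow]=2 write a[2]=5, slow++,fast++
slow=2 fast=4: a[fast]=5=a[slow] dup, fast++
slow=2 fast=5: a[fast]=8≠a[slow]=5 write a[3]=8, slow++,fast++
slow=3 fast=6: a[fast]=8=a[slow] dup, fast++
slow=3 fast=7: a[fast]=8=a[slow] dup, fast++
slow=3 fast=8: a[fast]=9≠a[slow]=8 write a[4]=9, slow++,fast++
slow=4 fast=9: a[fast]=9=a[slow] dup, fast++
slow=4 fast=10: a[fast]=10≠a[slow]=9 write a[5]=10, slow++,fast++
slow=5 fast=11: a[fast]=11≠a[slow]=10 write a[6]=11, slow++,fast++
slow=6 fast=12: a[fast]=11=a[slow] dup, fast++
slow=6 fast=13: a[fast]=12≠a[slow]=11 write a[7]=12, slow++,fast++
slow=7 fast=14: a[fast]=12=a[slow] dup, fast++
slow=7 fast=15: a[fast]=13≠a[slow]=12 write a[8]=13, slow++,fast++
slow=8 fast=16: a[fast]=13=a[slow] dup, fast++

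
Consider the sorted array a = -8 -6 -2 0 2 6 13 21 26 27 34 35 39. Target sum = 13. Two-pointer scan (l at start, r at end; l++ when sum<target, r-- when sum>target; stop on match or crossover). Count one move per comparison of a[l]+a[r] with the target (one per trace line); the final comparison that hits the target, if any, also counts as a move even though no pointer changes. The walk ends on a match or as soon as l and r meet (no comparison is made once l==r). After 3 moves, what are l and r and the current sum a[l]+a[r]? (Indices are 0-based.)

[0,12] -8+39=31 >13 → r--
[0,11] -8+35=27 >13 → r--
[0,10] -8+34=26 >13 → r--

l=0, r=9, sum=19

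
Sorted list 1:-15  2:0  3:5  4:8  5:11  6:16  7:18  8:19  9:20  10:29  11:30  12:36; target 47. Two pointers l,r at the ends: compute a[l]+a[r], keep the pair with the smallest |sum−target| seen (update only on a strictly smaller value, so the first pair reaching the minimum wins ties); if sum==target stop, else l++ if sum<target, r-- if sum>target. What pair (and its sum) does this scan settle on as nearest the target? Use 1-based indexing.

pair (11, 36) with sum 47 (|Δ|=0)

l=1 r=12: -15+36=21 d=26 *, l++
l=2 r=12: 0+36=36 d=11 *, l++
l=3 r=12: 5+36=41 d=6 *, l++
l=4 r=12: 8+36=44 d=3 *, l++
l=5 r=12: 11+36=47 d=0 *, stop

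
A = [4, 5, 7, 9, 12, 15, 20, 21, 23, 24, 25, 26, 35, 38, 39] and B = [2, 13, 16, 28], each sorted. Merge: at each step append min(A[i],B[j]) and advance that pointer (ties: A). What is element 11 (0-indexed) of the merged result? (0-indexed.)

[i=0,j=0] A[i]=4>B[j]=2 take 2 → j++
[i=0,j=1] A[i]=4<=B[j]=13 take 4 → i++
[i=1,j=1] A[i]=5<=B[j]=13 take 5 → i++
[i=2,j=1] A[i]=7<=B[j]=13 take 7 → i++
[i=3,j=1] A[i]=9<=B[j]=13 take 9 → i++
[i=4,j=1] A[i]=12<=B[j]=13 take 12 → i++
[i=5,j=1] A[i]=15>B[j]=13 take 13 → j++
[i=5,j=2] A[i]=15<=B[j]=16 take 15 → i++
[i=6,j=2] A[i]=20>B[j]=16 take 16 → j++
[i=6,j=3] A[i]=20<=B[j]=28 take 20 → i++
[i=7,j=3] A[i]=21<=B[j]=28 take 21 → i++
[i=8,j=3] A[i]=23<=B[j]=28 take 23 → i++
[i=9,j=3] A[i]=24<=B[j]=28 take 24 → i++
[i=10,j=3] A[i]=25<=B[j]=28 take 25 → i++
[i=11,j=3] A[i]=26<=B[j]=28 take 26 → i++
[i=12,j=3] A[i]=35>B[j]=28 take 28 → j++
[i=12,j=4] B done, take A[i]=35 → i++
[i=13,j=4] B done, take A[i]=38 → i++
[i=14,j=4] B done, take A[i]=39 → i++

merged[11] = 23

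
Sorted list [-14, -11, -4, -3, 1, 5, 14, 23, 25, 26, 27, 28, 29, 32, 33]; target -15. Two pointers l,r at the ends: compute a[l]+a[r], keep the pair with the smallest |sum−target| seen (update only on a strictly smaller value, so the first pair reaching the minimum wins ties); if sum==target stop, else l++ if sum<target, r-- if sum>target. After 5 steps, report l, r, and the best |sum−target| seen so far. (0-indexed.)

l=0, r=9, best |Δ|=28

[0,14] -14+33=19 d=34 * → r--
[0,13] -14+32=18 d=33 * → r--
[0,12] -14+29=15 d=30 * → r--
[0,11] -14+28=14 d=29 * → r--
[0,10] -14+27=13 d=28 * → r--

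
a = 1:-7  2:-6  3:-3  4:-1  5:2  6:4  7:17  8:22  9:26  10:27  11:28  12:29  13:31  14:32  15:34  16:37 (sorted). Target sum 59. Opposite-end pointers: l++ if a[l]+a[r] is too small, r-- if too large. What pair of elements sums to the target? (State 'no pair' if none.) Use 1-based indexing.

(22, 37)

[1,16] -7+37=30 <59 → l++
[2,16] -6+37=31 <59 → l++
[3,16] -3+37=34 <59 → l++
[4,16] -1+37=36 <59 → l++
[5,16] 2+37=39 <59 → l++
[6,16] 4+37=41 <59 → l++
[7,16] 17+37=54 <59 → l++
[8,16] 22+37=59 → found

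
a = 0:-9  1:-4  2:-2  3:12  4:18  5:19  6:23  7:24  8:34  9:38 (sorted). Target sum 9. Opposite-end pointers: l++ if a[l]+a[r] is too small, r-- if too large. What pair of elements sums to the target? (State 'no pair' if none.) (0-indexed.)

(-9, 18)

l=0 r=9: -9+38=29 >9, r--
l=0 r=8: -9+34=25 >9, r--
l=0 r=7: -9+24=15 >9, r--
l=0 r=6: -9+23=14 >9, r--
l=0 r=5: -9+19=10 >9, r--
l=0 r=4: -9+18=9, found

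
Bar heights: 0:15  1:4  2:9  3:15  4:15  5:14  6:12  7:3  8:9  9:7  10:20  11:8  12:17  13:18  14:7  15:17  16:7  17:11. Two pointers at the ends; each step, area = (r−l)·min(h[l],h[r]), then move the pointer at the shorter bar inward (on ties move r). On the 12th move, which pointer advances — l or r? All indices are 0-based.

l=0 r=17: min(15,11)*17=187 best=187 *, r--
l=0 r=16: min(15,7)*16=112 best=187, r--
l=0 r=15: min(15,17)*15=225 best=225 *, l++
l=1 r=15: min(4,17)*14=56 best=225, l++
l=2 r=15: min(9,17)*13=117 best=225, l++
l=3 r=15: min(15,17)*12=180 best=225, l++
l=4 r=15: min(15,17)*11=165 best=225, l++
l=5 r=15: min(14,17)*10=140 best=225, l++
l=6 r=15: min(12,17)*9=108 best=225, l++
l=7 r=15: min(3,17)*8=24 best=225, l++
l=8 r=15: min(9,17)*7=63 best=225, l++
l=9 r=15: min(7,17)*6=42 best=225, l++

l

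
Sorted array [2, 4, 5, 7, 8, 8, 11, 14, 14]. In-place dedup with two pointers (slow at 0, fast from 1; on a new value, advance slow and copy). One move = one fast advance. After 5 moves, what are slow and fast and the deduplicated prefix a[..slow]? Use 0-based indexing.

(s=0,f=1) a[fast]=4≠a[slow]=2 write a[1]=4 → slow++,fast++
(s=1,f=2) a[fast]=5≠a[slow]=4 write a[2]=5 → slow++,fast++
(s=2,f=3) a[fast]=7≠a[slow]=5 write a[3]=7 → slow++,fast++
(s=3,f=4) a[fast]=8≠a[slow]=7 write a[4]=8 → slow++,fast++
(s=4,f=5) a[fast]=8=a[slow] dup → fast++

slow=4, fast=6, prefix=[2, 4, 5, 7, 8]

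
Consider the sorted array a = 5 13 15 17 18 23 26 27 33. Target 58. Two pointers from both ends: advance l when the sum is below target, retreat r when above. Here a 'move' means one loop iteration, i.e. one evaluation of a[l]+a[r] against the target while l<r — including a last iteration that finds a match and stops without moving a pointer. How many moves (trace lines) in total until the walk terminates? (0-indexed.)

8 moves

l=0 r=8: 5+33=38 <58, l++
l=1 r=8: 13+33=46 <58, l++
l=2 r=8: 15+33=48 <58, l++
l=3 r=8: 17+33=50 <58, l++
l=4 r=8: 18+33=51 <58, l++
l=5 r=8: 23+33=56 <58, l++
l=6 r=8: 26+33=59 >58, r--
l=6 r=7: 26+27=53 <58, l++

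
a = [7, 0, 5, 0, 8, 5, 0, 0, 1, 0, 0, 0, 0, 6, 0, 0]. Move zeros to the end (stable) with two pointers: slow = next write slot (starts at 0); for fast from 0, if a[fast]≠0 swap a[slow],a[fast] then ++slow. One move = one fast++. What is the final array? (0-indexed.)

slow=0 fast=0: a[fast]=7≠0 swap→a[0]=7, slow++,fast++
slow=1 fast=1: a[fast]=0, fast++
slow=1 fast=2: a[fast]=5≠0 swap→a[1]=5, slow++,fast++
slow=2 fast=3: a[fast]=0, fast++
slow=2 fast=4: a[fast]=8≠0 swap→a[2]=8, slow++,fast++
slow=3 fast=5: a[fast]=5≠0 swap→a[3]=5, slow++,fast++
slow=4 fast=6: a[fast]=0, fast++
slow=4 fast=7: a[fast]=0, fast++
slow=4 fast=8: a[fast]=1≠0 swap→a[4]=1, slow++,fast++
slow=5 fast=9: a[fast]=0, fast++
slow=5 fast=10: a[fast]=0, fast++
slow=5 fast=11: a[fast]=0, fast++
slow=5 fast=12: a[fast]=0, fast++
slow=5 fast=13: a[fast]=6≠0 swap→a[5]=6, slow++,fast++
slow=6 fast=14: a[fast]=0, fast++
slow=6 fast=15: a[fast]=0, fast++

[7, 5, 8, 5, 1, 6, 0, 0, 0, 0, 0, 0, 0, 0, 0, 0]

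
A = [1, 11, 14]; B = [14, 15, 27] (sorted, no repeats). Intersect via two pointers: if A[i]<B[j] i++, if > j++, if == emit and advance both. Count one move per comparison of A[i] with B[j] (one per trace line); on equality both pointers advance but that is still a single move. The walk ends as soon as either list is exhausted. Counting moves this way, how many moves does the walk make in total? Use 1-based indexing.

[i=1,j=1] 1<14 → i++
[i=2,j=1] 11<14 → i++
[i=3,j=1] 14==14 emit → i++,j++

3 moves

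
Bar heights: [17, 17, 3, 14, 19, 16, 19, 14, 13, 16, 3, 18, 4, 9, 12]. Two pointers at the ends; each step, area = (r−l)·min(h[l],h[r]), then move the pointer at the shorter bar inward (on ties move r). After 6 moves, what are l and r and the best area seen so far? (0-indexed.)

l=3, r=11, best area=187

[0,14] min(17,12)*14=168 best=168 * → r--
[0,13] min(17,9)*13=117 best=168 → r--
[0,12] min(17,4)*12=48 best=168 → r--
[0,11] min(17,18)*11=187 best=187 * → l++
[1,11] min(17,18)*10=170 best=187 → l++
[2,11] min(3,18)*9=27 best=187 → l++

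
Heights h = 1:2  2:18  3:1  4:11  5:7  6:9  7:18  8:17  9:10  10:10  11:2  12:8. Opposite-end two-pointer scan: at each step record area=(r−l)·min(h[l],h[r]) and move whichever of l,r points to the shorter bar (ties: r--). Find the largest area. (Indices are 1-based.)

max area = 102

[1,12] min(2,8)*11=22 best=22 * → l++
[2,12] min(18,8)*10=80 best=80 * → r--
[2,11] min(18,2)*9=18 best=80 → r--
[2,10] min(18,10)*8=80 best=80 → r--
[2,9] min(18,10)*7=70 best=80 → r--
[2,8] min(18,17)*6=102 best=102 * → r--
[2,7] min(18,18)*5=90 best=102 → r--
[2,6] min(18,9)*4=36 best=102 → r--
[2,5] min(18,7)*3=21 best=102 → r--
[2,4] min(18,11)*2=22 best=102 → r--
[2,3] min(18,1)*1=1 best=102 → r--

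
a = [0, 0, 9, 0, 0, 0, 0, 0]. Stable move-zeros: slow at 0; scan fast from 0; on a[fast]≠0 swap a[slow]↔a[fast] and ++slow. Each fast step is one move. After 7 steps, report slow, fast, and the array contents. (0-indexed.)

slow=1, fast=7, a=[9, 0, 0, 0, 0, 0, 0, 0]

(s=0,f=0) a[fast]=0 → fast++
(s=0,f=1) a[fast]=0 → fast++
(s=0,f=2) a[fast]=9≠0 swap→a[0]=9 → slow++,fast++
(s=1,f=3) a[fast]=0 → fast++
(s=1,f=4) a[fast]=0 → fast++
(s=1,f=5) a[fast]=0 → fast++
(s=1,f=6) a[fast]=0 → fast++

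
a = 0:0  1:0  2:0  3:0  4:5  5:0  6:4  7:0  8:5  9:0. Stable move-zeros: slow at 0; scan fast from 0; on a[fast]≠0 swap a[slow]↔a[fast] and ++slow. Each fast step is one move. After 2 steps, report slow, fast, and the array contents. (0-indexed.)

slow=0 fast=0: a[fast]=0, fast++
slow=0 fast=1: a[fast]=0, fast++

slow=0, fast=2, a=[0, 0, 0, 0, 5, 0, 4, 0, 5, 0]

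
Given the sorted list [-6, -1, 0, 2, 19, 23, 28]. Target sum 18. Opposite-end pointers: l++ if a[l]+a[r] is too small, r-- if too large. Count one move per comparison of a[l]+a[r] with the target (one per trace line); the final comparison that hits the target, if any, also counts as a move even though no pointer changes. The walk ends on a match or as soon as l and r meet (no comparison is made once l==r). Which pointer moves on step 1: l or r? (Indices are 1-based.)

r

l=1 r=7: -6+28=22 >18, r--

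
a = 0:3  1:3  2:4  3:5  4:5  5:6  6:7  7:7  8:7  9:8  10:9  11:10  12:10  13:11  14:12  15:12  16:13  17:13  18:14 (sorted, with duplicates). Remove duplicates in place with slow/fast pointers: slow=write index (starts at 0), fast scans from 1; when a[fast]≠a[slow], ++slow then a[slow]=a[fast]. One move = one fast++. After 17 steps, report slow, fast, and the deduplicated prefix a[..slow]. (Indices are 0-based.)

slow=10, fast=18, prefix=[3, 4, 5, 6, 7, 8, 9, 10, 11, 12, 13]

(s=0,f=1) a[fast]=3=a[slow] dup → fast++
(s=0,f=2) a[fast]=4≠a[slow]=3 write a[1]=4 → slow++,fast++
(s=1,f=3) a[fast]=5≠a[slow]=4 write a[2]=5 → slow++,fast++
(s=2,f=4) a[fast]=5=a[slow] dup → fast++
(s=2,f=5) a[fast]=6≠a[slow]=5 write a[3]=6 → slow++,fast++
(s=3,f=6) a[fast]=7≠a[slow]=6 write a[4]=7 → slow++,fast++
(s=4,f=7) a[fast]=7=a[slow] dup → fast++
(s=4,f=8) a[fast]=7=a[slow] dup → fast++
(s=4,f=9) a[fast]=8≠a[slow]=7 write a[5]=8 → slow++,fast++
(s=5,f=10) a[fast]=9≠a[slow]=8 write a[6]=9 → slow++,fast++
(s=6,f=11) a[fast]=10≠a[slow]=9 write a[7]=10 → slow++,fast++
(s=7,f=12) a[fast]=10=a[slow] dup → fast++
(s=7,f=13) a[fast]=11≠a[slow]=10 write a[8]=11 → slow++,fast++
(s=8,f=14) a[fast]=12≠a[slow]=11 write a[9]=12 → slow++,fast++
(s=9,f=15) a[fast]=12=a[slow] dup → fast++
(s=9,f=16) a[fast]=13≠a[slow]=12 write a[10]=13 → slow++,fast++
(s=10,f=17) a[fast]=13=a[slow] dup → fast++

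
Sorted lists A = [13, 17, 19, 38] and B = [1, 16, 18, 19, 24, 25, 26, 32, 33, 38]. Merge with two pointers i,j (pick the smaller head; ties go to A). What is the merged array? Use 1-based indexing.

i=1 j=1: A[i]=13>B[j]=1 take 1, j++
i=1 j=2: A[i]=13<=B[j]=16 take 13, i++
i=2 j=2: A[i]=17>B[j]=16 take 16, j++
i=2 j=3: A[i]=17<=B[j]=18 take 17, i++
i=3 j=3: A[i]=19>B[j]=18 take 18, j++
i=3 j=4: A[i]=19<=B[j]=19 take 19, i++
i=4 j=4: A[i]=38>B[j]=19 take 19, j++
i=4 j=5: A[i]=38>B[j]=24 take 24, j++
i=4 j=6: A[i]=38>B[j]=25 take 25, j++
i=4 j=7: A[i]=38>B[j]=26 take 26, j++
i=4 j=8: A[i]=38>B[j]=32 take 32, j++
i=4 j=9: A[i]=38>B[j]=33 take 33, j++
i=4 j=10: A[i]=38<=B[j]=38 take 38, i++
i=5 j=10: A done, take B[j]=38, j++

[1, 13, 16, 17, 18, 19, 19, 24, 25, 26, 32, 33, 38, 38]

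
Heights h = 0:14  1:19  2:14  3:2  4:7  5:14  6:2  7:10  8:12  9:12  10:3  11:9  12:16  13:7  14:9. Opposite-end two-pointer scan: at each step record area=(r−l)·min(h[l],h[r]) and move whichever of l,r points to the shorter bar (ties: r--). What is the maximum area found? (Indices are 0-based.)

max area = 176

l=0 r=14: min(14,9)*14=126 best=126 *, r--
l=0 r=13: min(14,7)*13=91 best=126, r--
l=0 r=12: min(14,16)*12=168 best=168 *, l++
l=1 r=12: min(19,16)*11=176 best=176 *, r--
l=1 r=11: min(19,9)*10=90 best=176, r--
l=1 r=10: min(19,3)*9=27 best=176, r--
l=1 r=9: min(19,12)*8=96 best=176, r--
l=1 r=8: min(19,12)*7=84 best=176, r--
l=1 r=7: min(19,10)*6=60 best=176, r--
l=1 r=6: min(19,2)*5=10 best=176, r--
l=1 r=5: min(19,14)*4=56 best=176, r--
l=1 r=4: min(19,7)*3=21 best=176, r--
l=1 r=3: min(19,2)*2=4 best=176, r--
l=1 r=2: min(19,14)*1=14 best=176, r--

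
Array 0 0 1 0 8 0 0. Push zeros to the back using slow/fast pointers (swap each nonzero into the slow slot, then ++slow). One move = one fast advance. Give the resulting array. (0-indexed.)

(s=0,f=0) a[fast]=0 → fast++
(s=0,f=1) a[fast]=0 → fast++
(s=0,f=2) a[fast]=1≠0 swap→a[0]=1 → slow++,fast++
(s=1,f=3) a[fast]=0 → fast++
(s=1,f=4) a[fast]=8≠0 swap→a[1]=8 → slow++,fast++
(s=2,f=5) a[fast]=0 → fast++
(s=2,f=6) a[fast]=0 → fast++

[1, 8, 0, 0, 0, 0, 0]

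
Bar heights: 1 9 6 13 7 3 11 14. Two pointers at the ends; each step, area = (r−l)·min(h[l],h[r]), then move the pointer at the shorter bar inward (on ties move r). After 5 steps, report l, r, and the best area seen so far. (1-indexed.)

l=6, r=8, best area=54

l=1 r=8: min(1,14)*7=7 best=7 *, l++
l=2 r=8: min(9,14)*6=54 best=54 *, l++
l=3 r=8: min(6,14)*5=30 best=54, l++
l=4 r=8: min(13,14)*4=52 best=54, l++
l=5 r=8: min(7,14)*3=21 best=54, l++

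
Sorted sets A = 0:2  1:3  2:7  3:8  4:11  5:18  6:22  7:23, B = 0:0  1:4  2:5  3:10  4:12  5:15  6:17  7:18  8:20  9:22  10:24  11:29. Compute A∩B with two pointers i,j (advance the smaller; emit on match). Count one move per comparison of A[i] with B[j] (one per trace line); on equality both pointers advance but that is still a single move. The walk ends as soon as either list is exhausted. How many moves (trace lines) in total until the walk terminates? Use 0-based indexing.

i=0 j=0: 2>0, j++
i=0 j=1: 2<4, i++
i=1 j=1: 3<4, i++
i=2 j=1: 7>4, j++
i=2 j=2: 7>5, j++
i=2 j=3: 7<10, i++
i=3 j=3: 8<10, i++
i=4 j=3: 11>10, j++
i=4 j=4: 11<12, i++
i=5 j=4: 18>12, j++
i=5 j=5: 18>15, j++
i=5 j=6: 18>17, j++
i=5 j=7: 18==18 emit, i++,j++
i=6 j=8: 22>20, j++
i=6 j=9: 22==22 emit, i++,j++
i=7 j=10: 23<24, i++

16 moves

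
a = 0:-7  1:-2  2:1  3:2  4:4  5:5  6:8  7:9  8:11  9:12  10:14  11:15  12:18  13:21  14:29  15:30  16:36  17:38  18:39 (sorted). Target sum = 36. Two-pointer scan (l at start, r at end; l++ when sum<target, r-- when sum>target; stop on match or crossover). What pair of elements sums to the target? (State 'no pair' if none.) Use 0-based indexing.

(-2, 38)

[0,18] -7+39=32 <36 → l++
[1,18] -2+39=37 >36 → r--
[1,17] -2+38=36 → found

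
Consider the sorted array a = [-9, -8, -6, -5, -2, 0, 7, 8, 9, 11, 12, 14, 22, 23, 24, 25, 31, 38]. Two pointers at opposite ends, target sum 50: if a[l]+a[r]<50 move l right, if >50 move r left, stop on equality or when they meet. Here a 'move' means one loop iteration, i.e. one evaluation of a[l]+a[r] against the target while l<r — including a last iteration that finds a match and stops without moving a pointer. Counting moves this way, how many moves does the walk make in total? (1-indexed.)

[1,18] -9+38=29 <50 → l++
[2,18] -8+38=30 <50 → l++
[3,18] -6+38=32 <50 → l++
[4,18] -5+38=33 <50 → l++
[5,18] -2+38=36 <50 → l++
[6,18] 0+38=38 <50 → l++
[7,18] 7+38=45 <50 → l++
[8,18] 8+38=46 <50 → l++
[9,18] 9+38=47 <50 → l++
[10,18] 11+38=49 <50 → l++
[11,18] 12+38=50 → found

11 moves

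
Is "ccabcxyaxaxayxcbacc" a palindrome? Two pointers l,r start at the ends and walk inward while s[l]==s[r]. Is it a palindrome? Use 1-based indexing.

l=1 r=19: 'c'=='c', l++,r--
l=2 r=18: 'c'=='c', l++,r--
l=3 r=17: 'a'=='a', l++,r--
l=4 r=16: 'b'=='b', l++,r--
l=5 r=15: 'c'=='c', l++,r--
l=6 r=14: 'x'=='x', l++,r--
l=7 r=13: 'y'=='y', l++,r--
l=8 r=12: 'a'=='a', l++,r--
l=9 r=11: 'x'=='x', l++,r--

palindrome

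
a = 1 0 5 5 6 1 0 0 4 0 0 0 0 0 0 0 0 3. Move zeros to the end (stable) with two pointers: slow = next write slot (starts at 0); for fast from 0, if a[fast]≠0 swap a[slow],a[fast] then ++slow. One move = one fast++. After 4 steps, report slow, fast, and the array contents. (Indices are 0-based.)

slow=3, fast=4, a=[1, 5, 5, 0, 6, 1, 0, 0, 4, 0, 0, 0, 0, 0, 0, 0, 0, 3]

(s=0,f=0) a[fast]=1≠0 swap→a[0]=1 → slow++,fast++
(s=1,f=1) a[fast]=0 → fast++
(s=1,f=2) a[fast]=5≠0 swap→a[1]=5 → slow++,fast++
(s=2,f=3) a[fast]=5≠0 swap→a[2]=5 → slow++,fast++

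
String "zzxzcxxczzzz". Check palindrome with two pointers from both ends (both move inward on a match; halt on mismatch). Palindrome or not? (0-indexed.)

not a palindrome (mismatch at 2,9)

[0,11] 'z'=='z' → l++,r--
[1,10] 'z'=='z' → l++,r--
[2,9] 'x'!='z' → stop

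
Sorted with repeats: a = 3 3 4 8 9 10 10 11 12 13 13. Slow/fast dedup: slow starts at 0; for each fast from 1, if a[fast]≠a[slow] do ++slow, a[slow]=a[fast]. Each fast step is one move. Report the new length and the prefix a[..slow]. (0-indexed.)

length 8; prefix = [3, 4, 8, 9, 10, 11, 12, 13]

(s=0,f=1) a[fast]=3=a[slow] dup → fast++
(s=0,f=2) a[fast]=4≠a[slow]=3 write a[1]=4 → slow++,fast++
(s=1,f=3) a[fast]=8≠a[slow]=4 write a[2]=8 → slow++,fast++
(s=2,f=4) a[fast]=9≠a[slow]=8 write a[3]=9 → slow++,fast++
(s=3,f=5) a[fast]=10≠a[slow]=9 write a[4]=10 → slow++,fast++
(s=4,f=6) a[fast]=10=a[slow] dup → fast++
(s=4,f=7) a[fast]=11≠a[slow]=10 write a[5]=11 → slow++,fast++
(s=5,f=8) a[fast]=12≠a[slow]=11 write a[6]=12 → slow++,fast++
(s=6,f=9) a[fast]=13≠a[slow]=12 write a[7]=13 → slow++,fast++
(s=7,f=10) a[fast]=13=a[slow] dup → fast++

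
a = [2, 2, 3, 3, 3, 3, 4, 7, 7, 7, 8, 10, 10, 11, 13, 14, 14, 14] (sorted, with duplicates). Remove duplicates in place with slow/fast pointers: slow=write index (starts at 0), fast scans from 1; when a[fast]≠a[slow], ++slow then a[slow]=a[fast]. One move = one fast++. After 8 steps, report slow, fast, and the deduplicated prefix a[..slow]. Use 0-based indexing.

(s=0,f=1) a[fast]=2=a[slow] dup → fast++
(s=0,f=2) a[fast]=3≠a[slow]=2 write a[1]=3 → slow++,fast++
(s=1,f=3) a[fast]=3=a[slow] dup → fast++
(s=1,f=4) a[fast]=3=a[slow] dup → fast++
(s=1,f=5) a[fast]=3=a[slow] dup → fast++
(s=1,f=6) a[fast]=4≠a[slow]=3 write a[2]=4 → slow++,fast++
(s=2,f=7) a[fast]=7≠a[slow]=4 write a[3]=7 → slow++,fast++
(s=3,f=8) a[fast]=7=a[slow] dup → fast++

slow=3, fast=9, prefix=[2, 3, 4, 7]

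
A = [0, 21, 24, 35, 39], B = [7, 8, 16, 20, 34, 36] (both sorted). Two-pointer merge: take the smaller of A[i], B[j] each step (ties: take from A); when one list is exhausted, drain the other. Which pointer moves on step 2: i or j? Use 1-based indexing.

i=1 j=1: A[i]=0<=B[j]=7 take 0, i++
i=2 j=1: A[i]=21>B[j]=7 take 7, j++

j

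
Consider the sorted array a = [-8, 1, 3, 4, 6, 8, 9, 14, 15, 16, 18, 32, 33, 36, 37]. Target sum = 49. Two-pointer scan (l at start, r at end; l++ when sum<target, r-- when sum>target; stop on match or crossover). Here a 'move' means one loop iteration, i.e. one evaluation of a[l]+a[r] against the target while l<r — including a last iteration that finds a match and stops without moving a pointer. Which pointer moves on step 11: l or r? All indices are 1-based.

[1,15] -8+37=29 <49 → l++
[2,15] 1+37=38 <49 → l++
[3,15] 3+37=40 <49 → l++
[4,15] 4+37=41 <49 → l++
[5,15] 6+37=43 <49 → l++
[6,15] 8+37=45 <49 → l++
[7,15] 9+37=46 <49 → l++
[8,15] 14+37=51 >49 → r--
[8,14] 14+36=50 >49 → r--
[8,13] 14+33=47 <49 → l++
[9,13] 15+33=48 <49 → l++

l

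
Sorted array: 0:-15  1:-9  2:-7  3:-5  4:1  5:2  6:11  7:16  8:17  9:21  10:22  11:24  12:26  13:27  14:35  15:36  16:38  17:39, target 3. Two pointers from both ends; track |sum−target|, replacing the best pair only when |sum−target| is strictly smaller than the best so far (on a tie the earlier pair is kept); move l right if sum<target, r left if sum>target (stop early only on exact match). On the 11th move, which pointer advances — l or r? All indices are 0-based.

r

l=0 r=17: -15+39=24 d=21 *, r--
l=0 r=16: -15+38=23 d=20 *, r--
l=0 r=15: -15+36=21 d=18 *, r--
l=0 r=14: -15+35=20 d=17 *, r--
l=0 r=13: -15+27=12 d=9 *, r--
l=0 r=12: -15+26=11 d=8 *, r--
l=0 r=11: -15+24=9 d=6 *, r--
l=0 r=10: -15+22=7 d=4 *, r--
l=0 r=9: -15+21=6 d=3 *, r--
l=0 r=8: -15+17=2 d=1 *, l++
l=1 r=8: -9+17=8 d=5, r--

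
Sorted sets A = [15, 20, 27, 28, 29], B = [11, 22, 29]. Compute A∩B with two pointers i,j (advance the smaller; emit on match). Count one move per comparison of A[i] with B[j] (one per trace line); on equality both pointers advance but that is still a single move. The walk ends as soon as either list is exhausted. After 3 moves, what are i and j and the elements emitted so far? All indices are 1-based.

i=1 j=1: 15>11, j++
i=1 j=2: 15<22, i++
i=2 j=2: 20<22, i++

i=3, j=2, emitted=[]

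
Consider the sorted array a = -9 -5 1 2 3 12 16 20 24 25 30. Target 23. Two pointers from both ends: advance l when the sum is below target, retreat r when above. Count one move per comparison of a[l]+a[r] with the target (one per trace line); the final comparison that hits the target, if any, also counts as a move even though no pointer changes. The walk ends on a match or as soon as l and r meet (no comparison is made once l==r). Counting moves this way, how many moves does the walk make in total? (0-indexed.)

8 moves

l=0 r=10: -9+30=21 <23, l++
l=1 r=10: -5+30=25 >23, r--
l=1 r=9: -5+25=20 <23, l++
l=2 r=9: 1+25=26 >23, r--
l=2 r=8: 1+24=25 >23, r--
l=2 r=7: 1+20=21 <23, l++
l=3 r=7: 2+20=22 <23, l++
l=4 r=7: 3+20=23, found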